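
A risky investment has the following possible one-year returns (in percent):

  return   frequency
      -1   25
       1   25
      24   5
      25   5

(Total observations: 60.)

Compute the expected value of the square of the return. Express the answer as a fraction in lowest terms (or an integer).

Total = 60, so P(return=-1) = 25/60, etc.
E[X²] = (5/12)·1 + (5/12)·1 + (1/12)·576 + (1/12)·625
     = 1211/12

1211/12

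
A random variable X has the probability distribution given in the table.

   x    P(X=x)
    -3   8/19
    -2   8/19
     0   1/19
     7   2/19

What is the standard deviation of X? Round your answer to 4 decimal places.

E[X] = -26/19, E[X²] = 202/19
Var(X) = E[X²] − (E[X])² = 202/19 − 676/361 = 3162/361
SD(X) = √(3162/361) ≈ 2.9596

2.9596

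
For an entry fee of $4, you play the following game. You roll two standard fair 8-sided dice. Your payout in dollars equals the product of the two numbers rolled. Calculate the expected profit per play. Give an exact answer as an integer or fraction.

65/4 dollars

Distribution of the product of the two numbers rolled: 1 w.p. 1/64, 2 w.p. 1/32, 3 w.p. 1/32, 4 w.p. 3/64, 5 w.p. 1/32, 6 w.p. 1/16, …
E[payout] = (1/64)·1 + (1/32)·2 + (1/32)·3 + (3/64)·4 + (1/32)·5 + (1/16)·6 + (1/32)·7 + (1/16)·8 + (1/64)·9 + (1/32)·10 + (1/16)·12 + (1/32)·14 + (1/32)·15 + (3/64)·16 + (1/32)·18 + (1/32)·20 + (1/32)·21 + (1/16)·24 + (1/64)·25 + (1/32)·28 + (1/32)·30 + (1/32)·32 + (1/32)·35 + (1/64)·36 + (1/32)·40 + (1/32)·42 + (1/32)·48 + (1/64)·49 + (1/32)·56 + (1/64)·64 = 81/4
Expected profit = 81/4 − 4 = 65/4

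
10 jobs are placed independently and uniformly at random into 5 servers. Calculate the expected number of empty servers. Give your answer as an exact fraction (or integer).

Let Xⱼ=1 if server j is empty. P(Xⱼ=1) = ((5-1)/5)^10 = 1048576/9765625.
By linearity, E[#empty] = 5·1048576/9765625 = 1048576/1953125.

1048576/1953125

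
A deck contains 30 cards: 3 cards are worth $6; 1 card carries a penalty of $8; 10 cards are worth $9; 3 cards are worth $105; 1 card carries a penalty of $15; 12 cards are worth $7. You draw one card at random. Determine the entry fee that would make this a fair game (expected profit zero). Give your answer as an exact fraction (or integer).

E[payout] = (3/30)·6 + (1/30)·(-8) + (10/30)·9 + (3/30)·105 + (1/30)·(-15) + (12/30)·7 = 242/15
Fair fee = E[payout] = 242/15

242/15 dollars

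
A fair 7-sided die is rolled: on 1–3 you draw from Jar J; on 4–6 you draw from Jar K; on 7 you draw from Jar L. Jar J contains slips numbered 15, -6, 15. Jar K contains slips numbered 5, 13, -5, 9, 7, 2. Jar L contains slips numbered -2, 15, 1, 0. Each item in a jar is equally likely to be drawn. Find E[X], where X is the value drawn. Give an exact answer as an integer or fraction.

43/7

E[X | Jar J] = (15 − 6 + 15)/3 = 8
E[X | Jar K] = (5 + 13 − 5 + 9 + 7 + 2)/6 = 31/6
E[X | Jar L] = (-2 + 15 + 1 + 0)/4 = 7/2
E[X] = (3/7)·8 + (3/7)·31/6 + (1/7)·7/2 = 43/7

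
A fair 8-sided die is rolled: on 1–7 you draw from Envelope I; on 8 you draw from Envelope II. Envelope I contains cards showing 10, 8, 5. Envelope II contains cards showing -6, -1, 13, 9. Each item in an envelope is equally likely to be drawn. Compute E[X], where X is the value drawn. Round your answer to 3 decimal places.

E[X | Envelope I] = (10 + 8 + 5)/3 = 23/3
E[X | Envelope II] = (-6 − 1 + 13 + 9)/4 = 15/4
E[X] = (7/8)·23/3 + (1/8)·15/4 = 689/96 ≈ 7.177

7.177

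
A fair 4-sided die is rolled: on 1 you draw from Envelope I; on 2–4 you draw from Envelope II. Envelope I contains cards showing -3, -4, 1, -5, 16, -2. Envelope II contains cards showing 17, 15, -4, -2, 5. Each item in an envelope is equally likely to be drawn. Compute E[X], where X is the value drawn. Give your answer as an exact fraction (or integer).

191/40

E[X | Envelope I] = (-3 − 4 + 1 − 5 + 16 − 2)/6 = 1/2
E[X | Envelope II] = (17 + 15 − 4 − 2 + 5)/5 = 31/5
E[X] = (1/4)·1/2 + (3/4)·31/5 = 191/40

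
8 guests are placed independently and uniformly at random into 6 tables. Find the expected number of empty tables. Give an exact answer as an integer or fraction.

Let Xⱼ=1 if table j is empty. P(Xⱼ=1) = ((6-1)/6)^8 = 390625/1679616.
By linearity, E[#empty] = 6·390625/1679616 = 390625/279936.

390625/279936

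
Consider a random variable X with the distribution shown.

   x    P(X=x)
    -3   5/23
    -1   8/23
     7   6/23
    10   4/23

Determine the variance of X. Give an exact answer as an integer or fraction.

13700/529

E[X] = (5/23)·(-3) + (8/23)·(-1) + (6/23)·7 + (4/23)·10 = 59/23
E[X²] = (5/23)·9 + (8/23)·1 + (6/23)·49 + (4/23)·100 = 747/23
Var(X) = 747/23 − (59/23)² = 13700/529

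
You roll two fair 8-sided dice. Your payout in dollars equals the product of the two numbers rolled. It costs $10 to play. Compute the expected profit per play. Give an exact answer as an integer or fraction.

Distribution of the product of the two numbers rolled: 1 w.p. 1/64, 2 w.p. 1/32, 3 w.p. 1/32, 4 w.p. 3/64, 5 w.p. 1/32, 6 w.p. 1/16, …
E[payout] = (1/64)·1 + (1/32)·2 + (1/32)·3 + (3/64)·4 + (1/32)·5 + (1/16)·6 + (1/32)·7 + (1/16)·8 + (1/64)·9 + (1/32)·10 + (1/16)·12 + (1/32)·14 + (1/32)·15 + (3/64)·16 + (1/32)·18 + (1/32)·20 + (1/32)·21 + (1/16)·24 + (1/64)·25 + (1/32)·28 + (1/32)·30 + (1/32)·32 + (1/32)·35 + (1/64)·36 + (1/32)·40 + (1/32)·42 + (1/32)·48 + (1/64)·49 + (1/32)·56 + (1/64)·64 = 81/4
Expected profit = 81/4 − 10 = 41/4

41/4 dollars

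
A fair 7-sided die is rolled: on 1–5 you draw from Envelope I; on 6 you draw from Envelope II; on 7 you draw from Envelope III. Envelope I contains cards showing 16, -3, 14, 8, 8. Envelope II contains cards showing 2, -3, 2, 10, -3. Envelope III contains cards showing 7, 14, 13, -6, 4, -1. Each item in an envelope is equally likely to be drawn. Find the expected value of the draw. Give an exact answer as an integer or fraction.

E[X | Envelope I] = (16 − 3 + 14 + 8 + 8)/5 = 43/5
E[X | Envelope II] = (2 − 3 + 2 + 10 − 3)/5 = 8/5
E[X | Envelope III] = (7 + 14 + 13 − 6 + 4 − 1)/6 = 31/6
E[X] = (5/7)·43/5 + (1/7)·8/5 + (1/7)·31/6 = 1493/210

1493/210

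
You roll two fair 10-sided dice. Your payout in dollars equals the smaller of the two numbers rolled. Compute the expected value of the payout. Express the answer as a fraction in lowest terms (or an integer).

Distribution of the smaller of the two numbers rolled: 1 w.p. 19/100, 2 w.p. 17/100, 3 w.p. 3/20, 4 w.p. 13/100, 5 w.p. 11/100, 6 w.p. 9/100, …
E[payout] = (19/100)·1 + (17/100)·2 + (3/20)·3 + (13/100)·4 + (11/100)·5 + (9/100)·6 + (7/100)·7 + (1/20)·8 + (3/100)·9 + (1/100)·10 = 77/20

77/20 dollars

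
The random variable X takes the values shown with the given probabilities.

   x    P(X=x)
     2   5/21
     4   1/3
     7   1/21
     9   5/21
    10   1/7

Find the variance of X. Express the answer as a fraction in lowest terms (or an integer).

E[X] = (5/21)·2 + (1/3)·4 + (1/21)·7 + (5/21)·9 + (1/7)·10 = 40/7
E[X²] = (5/21)·4 + (1/3)·16 + (1/21)·49 + (5/21)·81 + (1/7)·100 = 886/21
Var(X) = 886/21 − (40/7)² = 1402/147

1402/147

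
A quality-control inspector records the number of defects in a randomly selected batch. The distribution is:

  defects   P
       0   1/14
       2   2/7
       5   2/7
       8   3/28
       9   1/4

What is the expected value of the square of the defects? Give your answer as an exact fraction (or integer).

E[X²] = (1/14)·0 + (2/7)·4 + (2/7)·25 + (3/28)·64 + (1/4)·81
     = 991/28

991/28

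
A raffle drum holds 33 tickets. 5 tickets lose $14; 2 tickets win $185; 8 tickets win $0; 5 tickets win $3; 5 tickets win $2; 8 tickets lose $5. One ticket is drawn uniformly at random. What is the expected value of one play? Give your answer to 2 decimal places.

$8.64

E[payout] = (5/33)·(-14) + (2/33)·185 + (8/33)·0 + (5/33)·3 + (5/33)·2 + (8/33)·(-5) = 95/11
≈ $8.64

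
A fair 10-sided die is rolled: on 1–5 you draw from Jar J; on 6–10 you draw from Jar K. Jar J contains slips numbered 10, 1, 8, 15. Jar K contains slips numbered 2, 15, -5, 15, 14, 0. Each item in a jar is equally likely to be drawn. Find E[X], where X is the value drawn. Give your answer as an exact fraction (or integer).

23/3

E[X | Jar J] = (10 + 1 + 8 + 15)/4 = 17/2
E[X | Jar K] = (2 + 15 − 5 + 15 + 14 + 0)/6 = 41/6
E[X] = (1/2)·17/2 + (1/2)·41/6 = 23/3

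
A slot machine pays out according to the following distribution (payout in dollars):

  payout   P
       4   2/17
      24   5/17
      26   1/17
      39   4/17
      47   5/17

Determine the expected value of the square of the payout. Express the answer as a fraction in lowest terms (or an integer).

20717/17

E[X²] = (2/17)·16 + (5/17)·576 + (1/17)·676 + (4/17)·1521 + (5/17)·2209
     = 20717/17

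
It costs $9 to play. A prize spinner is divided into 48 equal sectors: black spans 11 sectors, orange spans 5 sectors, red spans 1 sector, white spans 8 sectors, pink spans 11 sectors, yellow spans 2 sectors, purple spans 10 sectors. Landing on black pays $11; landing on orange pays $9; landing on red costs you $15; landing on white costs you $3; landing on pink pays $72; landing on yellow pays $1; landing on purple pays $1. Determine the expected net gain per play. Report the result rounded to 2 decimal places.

$10.40

E[payout] = (11/48)·11 + (5/48)·9 + (1/48)·(-15) + (8/48)·(-3) + (11/48)·72 + (2/48)·1 + (10/48)·1 = 931/48
Expected profit = 931/48 − 9 = 499/48 ≈ $10.40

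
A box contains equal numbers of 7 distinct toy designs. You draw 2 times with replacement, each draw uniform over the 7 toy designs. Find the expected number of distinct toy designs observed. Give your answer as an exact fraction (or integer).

13/7

Let Xⱼ=1 if type j appears at least once. P(Xⱼ=1) = 1 − ((7−1)/7)^2 = 13/49.
E[#distinct] = 7·13/49 = 13/7.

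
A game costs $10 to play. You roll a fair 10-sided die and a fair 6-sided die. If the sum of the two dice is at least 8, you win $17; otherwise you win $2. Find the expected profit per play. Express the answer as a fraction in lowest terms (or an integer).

E[payout] = (7/20)·2 + (13/20)·17 = 47/4
Expected profit = 47/4 − 10 = 7/4

7/4 dollars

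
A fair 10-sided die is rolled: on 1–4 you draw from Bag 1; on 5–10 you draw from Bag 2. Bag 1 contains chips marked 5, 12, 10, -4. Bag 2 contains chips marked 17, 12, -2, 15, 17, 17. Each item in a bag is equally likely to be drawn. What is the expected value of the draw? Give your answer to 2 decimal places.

E[X | Bag 1] = (5 + 12 + 10 − 4)/4 = 23/4
E[X | Bag 2] = (17 + 12 − 2 + 15 + 17 + 17)/6 = 38/3
E[X] = (2/5)·23/4 + (3/5)·38/3 = 99/10 ≈ 9.90

9.90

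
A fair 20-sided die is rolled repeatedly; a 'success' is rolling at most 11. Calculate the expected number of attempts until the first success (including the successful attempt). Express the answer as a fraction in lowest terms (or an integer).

For a geometric distribution, E[trials] = 1/p = 1/(11/20) = 20/11.

20/11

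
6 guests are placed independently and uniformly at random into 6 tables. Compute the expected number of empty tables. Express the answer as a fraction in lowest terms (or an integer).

Let Xⱼ=1 if table j is empty. P(Xⱼ=1) = ((6-1)/6)^6 = 15625/46656.
By linearity, E[#empty] = 6·15625/46656 = 15625/7776.

15625/7776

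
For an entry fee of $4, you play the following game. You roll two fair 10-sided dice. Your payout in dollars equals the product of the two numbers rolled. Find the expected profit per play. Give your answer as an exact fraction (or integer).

Distribution of the product of the two numbers rolled: 1 w.p. 1/100, 2 w.p. 1/50, 3 w.p. 1/50, 4 w.p. 3/100, 5 w.p. 1/50, 6 w.p. 1/25, …
E[payout] = (1/100)·1 + (1/50)·2 + (1/50)·3 + (3/100)·4 + (1/50)·5 + (1/25)·6 + (1/50)·7 + (1/25)·8 + (3/100)·9 + (1/25)·10 + (1/25)·12 + (1/50)·14 + (1/50)·15 + (3/100)·16 + (1/25)·18 + (1/25)·20 + (1/50)·21 + (1/25)·24 + (1/100)·25 + (1/50)·27 + (1/50)·28 + (1/25)·30 + (1/50)·32 + (1/50)·35 + (3/100)·36 + (1/25)·40 + (1/50)·42 + (1/50)·45 + (1/50)·48 + (1/100)·49 + (1/50)·50 + (1/50)·54 + (1/50)·56 + (1/50)·60 + (1/50)·63 + (1/100)·64 + (1/50)·70 + (1/50)·72 + (1/50)·80 + (1/100)·81 + (1/50)·90 + (1/100)·100 = 121/4
Expected profit = 121/4 − 4 = 105/4

105/4 dollars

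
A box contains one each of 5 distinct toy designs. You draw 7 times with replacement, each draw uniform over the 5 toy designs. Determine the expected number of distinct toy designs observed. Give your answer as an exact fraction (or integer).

61741/15625

Let Xⱼ=1 if type j appears at least once. P(Xⱼ=1) = 1 − ((5−1)/5)^7 = 61741/78125.
E[#distinct] = 5·61741/78125 = 61741/15625.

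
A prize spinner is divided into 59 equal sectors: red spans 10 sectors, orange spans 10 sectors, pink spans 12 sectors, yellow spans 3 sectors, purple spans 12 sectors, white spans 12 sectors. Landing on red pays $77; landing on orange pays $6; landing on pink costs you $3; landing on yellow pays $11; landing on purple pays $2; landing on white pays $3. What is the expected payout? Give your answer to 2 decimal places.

E[payout] = (10/59)·77 + (10/59)·6 + (12/59)·(-3) + (3/59)·11 + (12/59)·2 + (12/59)·3 = 887/59
≈ $15.03

$15.03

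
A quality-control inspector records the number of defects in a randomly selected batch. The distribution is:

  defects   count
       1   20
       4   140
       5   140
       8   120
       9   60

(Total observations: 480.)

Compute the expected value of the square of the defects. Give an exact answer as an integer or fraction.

Total = 480, so P(defects=1) = 20/480, etc.
E[X²] = (1/24)·1 + (7/24)·16 + (7/24)·25 + (1/4)·64 + (1/8)·81
     = 305/8

305/8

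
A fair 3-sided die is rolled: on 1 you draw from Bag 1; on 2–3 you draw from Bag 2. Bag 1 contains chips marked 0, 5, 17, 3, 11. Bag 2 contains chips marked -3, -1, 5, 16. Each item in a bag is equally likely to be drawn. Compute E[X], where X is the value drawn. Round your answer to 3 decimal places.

E[X | Bag 1] = (0 + 5 + 17 + 3 + 11)/5 = 36/5
E[X | Bag 2] = (-3 − 1 + 5 + 16)/4 = 17/4
E[X] = (1/3)·36/5 + (2/3)·17/4 = 157/30 ≈ 5.233

5.233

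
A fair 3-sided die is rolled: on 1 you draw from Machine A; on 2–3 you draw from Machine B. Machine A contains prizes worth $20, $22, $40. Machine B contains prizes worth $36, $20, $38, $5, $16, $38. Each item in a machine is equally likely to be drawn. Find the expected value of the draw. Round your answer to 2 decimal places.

E[X | Machine A] = (20 + 22 + 40)/3 = 82/3
E[X | Machine B] = (36 + 20 + 38 + 5 + 16 + 38)/6 = 51/2
E[X] = (1/3)·82/3 + (2/3)·51/2 = 235/9 ≈ 26.11

$26.11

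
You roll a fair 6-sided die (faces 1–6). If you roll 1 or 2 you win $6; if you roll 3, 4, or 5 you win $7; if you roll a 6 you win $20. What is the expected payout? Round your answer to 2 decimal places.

$8.83

E[payout] = (1/3)·6 + (1/2)·7 + (1/6)·20 = 53/6
≈ $8.83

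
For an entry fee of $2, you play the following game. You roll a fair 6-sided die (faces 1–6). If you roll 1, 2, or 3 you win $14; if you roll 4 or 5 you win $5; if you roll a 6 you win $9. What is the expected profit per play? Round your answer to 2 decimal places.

E[payout] = (1/3)·5 + (1/6)·9 + (1/2)·14 = 61/6
Expected profit = 61/6 − 2 = 49/6 ≈ $8.17

$8.17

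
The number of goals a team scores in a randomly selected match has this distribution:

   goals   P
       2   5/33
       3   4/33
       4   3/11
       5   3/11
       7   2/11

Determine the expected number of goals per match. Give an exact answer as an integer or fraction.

145/33

E[X] = (5/33)·2 + (4/33)·3 + (3/11)·4 + (3/11)·5 + (2/11)·7
     = 145/33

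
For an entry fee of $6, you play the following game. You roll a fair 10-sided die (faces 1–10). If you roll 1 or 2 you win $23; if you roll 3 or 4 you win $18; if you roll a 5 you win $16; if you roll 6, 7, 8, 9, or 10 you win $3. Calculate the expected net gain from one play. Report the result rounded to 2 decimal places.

$5.30

E[payout] = (1/2)·3 + (1/10)·16 + (1/5)·18 + (1/5)·23 = 113/10
Expected profit = 113/10 − 6 = 53/10 ≈ $5.30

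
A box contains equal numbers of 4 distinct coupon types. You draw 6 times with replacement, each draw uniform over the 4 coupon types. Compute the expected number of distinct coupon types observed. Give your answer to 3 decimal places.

3.288

Let Xⱼ=1 if type j appears at least once. P(Xⱼ=1) = 1 − ((4−1)/4)^6 = 3367/4096.
E[#distinct] = 4·3367/4096 = 3367/1024.
≈ 3.288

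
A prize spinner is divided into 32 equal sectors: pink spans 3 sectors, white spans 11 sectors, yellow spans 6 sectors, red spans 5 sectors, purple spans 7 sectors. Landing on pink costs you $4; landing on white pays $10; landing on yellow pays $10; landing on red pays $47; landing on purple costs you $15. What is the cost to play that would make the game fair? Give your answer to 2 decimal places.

E[payout] = (3/32)·(-4) + (11/32)·10 + (6/32)·10 + (5/32)·47 + (7/32)·(-15) = 9
Fair fee = E[payout] = 9 ≈ $9.00

$9.00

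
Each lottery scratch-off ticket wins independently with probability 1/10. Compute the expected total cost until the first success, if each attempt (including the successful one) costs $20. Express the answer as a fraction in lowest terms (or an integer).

$200

E[#attempts] = 1/p = 10; E[cost] = 20·10 = 200.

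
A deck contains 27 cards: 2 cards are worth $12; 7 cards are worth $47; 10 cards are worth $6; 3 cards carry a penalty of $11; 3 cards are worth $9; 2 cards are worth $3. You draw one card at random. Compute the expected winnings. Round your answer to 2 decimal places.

$15.30

E[payout] = (2/27)·12 + (7/27)·47 + (10/27)·6 + (3/27)·(-11) + (3/27)·9 + (2/27)·3 = 413/27
≈ $15.30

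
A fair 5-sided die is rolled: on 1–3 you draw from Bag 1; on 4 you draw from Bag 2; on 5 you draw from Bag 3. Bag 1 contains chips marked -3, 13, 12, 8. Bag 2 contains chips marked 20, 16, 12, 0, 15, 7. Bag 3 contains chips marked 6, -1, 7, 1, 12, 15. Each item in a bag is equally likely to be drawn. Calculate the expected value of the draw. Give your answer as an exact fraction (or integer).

E[X | Bag 1] = (-3 + 13 + 12 + 8)/4 = 15/2
E[X | Bag 2] = (20 + 16 + 12 + 0 + 15 + 7)/6 = 35/3
E[X | Bag 3] = (6 − 1 + 7 + 1 + 12 + 15)/6 = 20/3
E[X] = (3/5)·15/2 + (1/5)·35/3 + (1/5)·20/3 = 49/6

49/6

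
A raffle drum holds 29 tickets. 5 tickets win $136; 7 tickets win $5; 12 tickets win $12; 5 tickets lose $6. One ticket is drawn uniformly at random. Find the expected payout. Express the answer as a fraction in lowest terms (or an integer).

829/29 dollars

E[payout] = (5/29)·136 + (7/29)·5 + (12/29)·12 + (5/29)·(-6) = 829/29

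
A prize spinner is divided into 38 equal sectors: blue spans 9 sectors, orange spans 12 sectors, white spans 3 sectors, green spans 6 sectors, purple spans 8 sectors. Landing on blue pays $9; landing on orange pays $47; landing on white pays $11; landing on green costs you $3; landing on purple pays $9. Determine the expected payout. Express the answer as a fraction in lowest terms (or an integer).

366/19 dollars

E[payout] = (9/38)·9 + (12/38)·47 + (3/38)·11 + (6/38)·(-3) + (8/38)·9 = 366/19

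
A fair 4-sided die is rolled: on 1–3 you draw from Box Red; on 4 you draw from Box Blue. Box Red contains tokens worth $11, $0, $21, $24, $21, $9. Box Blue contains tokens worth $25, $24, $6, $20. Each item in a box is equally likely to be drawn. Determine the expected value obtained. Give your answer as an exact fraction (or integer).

E[X | Box Red] = (11 + 0 + 21 + 24 + 21 + 9)/6 = 43/3
E[X | Box Blue] = (25 + 24 + 6 + 20)/4 = 75/4
E[X] = (3/4)·43/3 + (1/4)·75/4 = 247/16

247/16 dollars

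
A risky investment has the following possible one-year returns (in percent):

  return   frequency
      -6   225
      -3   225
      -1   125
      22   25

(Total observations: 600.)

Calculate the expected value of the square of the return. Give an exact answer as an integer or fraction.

Total = 600, so P(return=-6) = 225/600, etc.
E[X²] = (3/8)·36 + (3/8)·9 + (5/24)·1 + (1/24)·484
     = 149/4

149/4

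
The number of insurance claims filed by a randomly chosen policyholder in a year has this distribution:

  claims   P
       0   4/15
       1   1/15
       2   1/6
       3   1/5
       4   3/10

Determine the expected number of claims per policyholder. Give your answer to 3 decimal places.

2.200

E[X] = (4/15)·0 + (1/15)·1 + (1/6)·2 + (1/5)·3 + (3/10)·4
     = 11/5 ≈ 2.200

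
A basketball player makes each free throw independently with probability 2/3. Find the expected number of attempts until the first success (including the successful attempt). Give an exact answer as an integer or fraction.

3/2

For a geometric distribution, E[trials] = 1/p = 1/(2/3) = 3/2.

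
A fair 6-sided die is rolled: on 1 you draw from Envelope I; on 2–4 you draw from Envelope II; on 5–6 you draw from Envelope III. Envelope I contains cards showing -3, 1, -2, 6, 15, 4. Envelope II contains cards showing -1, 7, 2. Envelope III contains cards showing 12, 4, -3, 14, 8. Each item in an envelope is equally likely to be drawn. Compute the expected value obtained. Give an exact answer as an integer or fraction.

E[X | Envelope I] = (-3 + 1 − 2 + 6 + 15 + 4)/6 = 7/2
E[X | Envelope II] = (-1 + 7 + 2)/3 = 8/3
E[X | Envelope III] = (12 + 4 − 3 + 14 + 8)/5 = 7
E[X] = (1/6)·7/2 + (1/2)·8/3 + (1/3)·7 = 17/4

17/4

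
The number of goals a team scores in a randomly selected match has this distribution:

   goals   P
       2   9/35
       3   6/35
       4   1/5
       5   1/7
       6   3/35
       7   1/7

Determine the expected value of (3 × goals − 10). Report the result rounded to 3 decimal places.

2.171

E[3x-10] = (9/35)·(-4) + (6/35)·(-1) + (1/5)·2 + (1/7)·5 + (3/35)·8 + (1/7)·11
     = 76/35 ≈ 2.171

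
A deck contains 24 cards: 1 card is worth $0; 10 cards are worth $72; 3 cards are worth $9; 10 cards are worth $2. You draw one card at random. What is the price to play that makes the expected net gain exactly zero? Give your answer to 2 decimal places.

E[payout] = (1/24)·0 + (10/24)·72 + (3/24)·9 + (10/24)·2 = 767/24
Fair fee = E[payout] = 767/24 ≈ $31.96

$31.96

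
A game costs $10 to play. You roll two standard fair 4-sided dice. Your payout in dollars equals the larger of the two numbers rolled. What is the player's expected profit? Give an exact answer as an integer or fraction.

Distribution of the larger of the two numbers rolled: 1 w.p. 1/16, 2 w.p. 3/16, 3 w.p. 5/16, 4 w.p. 7/16
E[payout] = (1/16)·1 + (3/16)·2 + (5/16)·3 + (7/16)·4 = 25/8
Expected profit = 25/8 − 10 = -55/8

-55/8 dollars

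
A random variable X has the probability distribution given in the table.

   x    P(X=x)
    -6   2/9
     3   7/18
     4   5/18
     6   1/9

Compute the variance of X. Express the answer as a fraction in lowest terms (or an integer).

E[X] = (2/9)·(-6) + (7/18)·3 + (5/18)·4 + (1/9)·6 = 29/18
E[X²] = (2/9)·36 + (7/18)·9 + (5/18)·16 + (1/9)·36 = 359/18
Var(X) = 359/18 − (29/18)² = 5621/324

5621/324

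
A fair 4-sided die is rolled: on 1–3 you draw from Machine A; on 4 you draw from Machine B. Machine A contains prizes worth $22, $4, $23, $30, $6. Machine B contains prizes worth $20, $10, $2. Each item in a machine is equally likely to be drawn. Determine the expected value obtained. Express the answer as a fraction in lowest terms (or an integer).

185/12 dollars

E[X | Machine A] = (22 + 4 + 23 + 30 + 6)/5 = 17
E[X | Machine B] = (20 + 10 + 2)/3 = 32/3
E[X] = (3/4)·17 + (1/4)·32/3 = 185/12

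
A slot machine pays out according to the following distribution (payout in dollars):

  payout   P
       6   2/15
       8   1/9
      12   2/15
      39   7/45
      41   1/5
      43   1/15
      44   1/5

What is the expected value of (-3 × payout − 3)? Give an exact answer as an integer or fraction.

E[-3x-3] = (2/15)·(-21) + (1/9)·(-27) + (2/15)·(-39) + (7/45)·(-120) + (1/5)·(-126) + (1/15)·(-132) + (1/5)·(-135)
     = -272/3

-272/3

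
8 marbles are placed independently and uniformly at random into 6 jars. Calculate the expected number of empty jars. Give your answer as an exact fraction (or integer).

390625/279936

Let Xⱼ=1 if jar j is empty. P(Xⱼ=1) = ((6-1)/6)^8 = 390625/1679616.
By linearity, E[#empty] = 6·390625/1679616 = 390625/279936.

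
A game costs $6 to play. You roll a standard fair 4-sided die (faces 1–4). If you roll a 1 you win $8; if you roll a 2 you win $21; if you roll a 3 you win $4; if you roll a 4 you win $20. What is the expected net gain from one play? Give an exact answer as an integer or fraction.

E[payout] = (1/4)·4 + (1/4)·8 + (1/4)·20 + (1/4)·21 = 53/4
Expected profit = 53/4 − 6 = 29/4

29/4 dollars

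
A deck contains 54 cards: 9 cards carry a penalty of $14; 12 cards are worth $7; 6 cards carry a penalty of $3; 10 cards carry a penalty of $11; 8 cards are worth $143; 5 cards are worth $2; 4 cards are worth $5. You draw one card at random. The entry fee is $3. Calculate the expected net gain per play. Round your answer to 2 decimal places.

E[payout] = (9/54)·(-14) + (12/54)·7 + (6/54)·(-3) + (10/54)·(-11) + (8/54)·143 + (5/54)·2 + (4/54)·5 = 502/27
Expected profit = 502/27 − 3 = 421/27 ≈ $15.59

$15.59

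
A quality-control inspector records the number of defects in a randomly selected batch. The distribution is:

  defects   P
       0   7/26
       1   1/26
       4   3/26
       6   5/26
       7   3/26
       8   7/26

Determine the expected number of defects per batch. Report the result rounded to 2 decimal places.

4.62

E[X] = (7/26)·0 + (1/26)·1 + (3/26)·4 + (5/26)·6 + (3/26)·7 + (7/26)·8
     = 60/13 ≈ 4.62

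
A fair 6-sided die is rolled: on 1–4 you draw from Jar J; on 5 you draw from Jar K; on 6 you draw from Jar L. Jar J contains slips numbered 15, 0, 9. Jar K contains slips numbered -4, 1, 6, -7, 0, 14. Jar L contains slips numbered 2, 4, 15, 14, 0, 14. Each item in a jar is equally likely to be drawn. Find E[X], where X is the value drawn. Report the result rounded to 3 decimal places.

E[X | Jar J] = (15 + 0 + 9)/3 = 8
E[X | Jar K] = (-4 + 1 + 6 − 7 + 0 + 14)/6 = 5/3
E[X | Jar L] = (2 + 4 + 15 + 14 + 0 + 14)/6 = 49/6
E[X] = (2/3)·8 + (1/6)·5/3 + (1/6)·49/6 = 251/36 ≈ 6.972

6.972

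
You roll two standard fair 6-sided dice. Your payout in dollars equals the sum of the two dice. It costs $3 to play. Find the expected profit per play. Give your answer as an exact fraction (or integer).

$4

Distribution of the sum of the two dice: 2 w.p. 1/36, 3 w.p. 1/18, 4 w.p. 1/12, 5 w.p. 1/9, 6 w.p. 5/36, 7 w.p. 1/6, …
E[payout] = (1/36)·2 + (1/18)·3 + (1/12)·4 + (1/9)·5 + (5/36)·6 + (1/6)·7 + (5/36)·8 + (1/9)·9 + (1/12)·10 + (1/18)·11 + (1/36)·12 = 7
Expected profit = 7 − 3 = 4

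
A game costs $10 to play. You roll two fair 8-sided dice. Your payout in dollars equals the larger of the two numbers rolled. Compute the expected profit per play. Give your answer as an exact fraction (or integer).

-67/16 dollars

Distribution of the larger of the two numbers rolled: 1 w.p. 1/64, 2 w.p. 3/64, 3 w.p. 5/64, 4 w.p. 7/64, 5 w.p. 9/64, 6 w.p. 11/64, …
E[payout] = (1/64)·1 + (3/64)·2 + (5/64)·3 + (7/64)·4 + (9/64)·5 + (11/64)·6 + (13/64)·7 + (15/64)·8 = 93/16
Expected profit = 93/16 − 10 = -67/16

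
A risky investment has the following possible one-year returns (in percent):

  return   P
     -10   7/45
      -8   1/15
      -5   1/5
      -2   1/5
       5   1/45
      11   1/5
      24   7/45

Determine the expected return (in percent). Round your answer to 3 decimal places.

E[X] = (7/45)·(-10) + (1/15)·(-8) + (1/5)·(-5) + (1/5)·(-2) + (1/45)·5 + (1/5)·11 + (7/45)·24
     = 23/9 ≈ 2.556

2.556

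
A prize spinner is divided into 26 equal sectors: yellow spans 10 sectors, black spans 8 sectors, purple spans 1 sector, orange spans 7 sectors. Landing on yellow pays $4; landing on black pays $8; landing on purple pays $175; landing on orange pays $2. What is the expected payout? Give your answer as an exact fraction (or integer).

293/26 dollars

E[payout] = (10/26)·4 + (8/26)·8 + (1/26)·175 + (7/26)·2 = 293/26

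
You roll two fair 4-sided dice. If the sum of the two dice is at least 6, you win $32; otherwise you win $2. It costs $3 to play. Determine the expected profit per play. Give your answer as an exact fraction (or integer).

41/4 dollars

E[payout] = (5/8)·2 + (3/8)·32 = 53/4
Expected profit = 53/4 − 3 = 41/4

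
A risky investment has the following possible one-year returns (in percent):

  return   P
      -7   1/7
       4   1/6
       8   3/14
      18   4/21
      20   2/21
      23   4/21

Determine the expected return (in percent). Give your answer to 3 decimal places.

11.095

E[X] = (1/7)·(-7) + (1/6)·4 + (3/14)·8 + (4/21)·18 + (2/21)·20 + (4/21)·23
     = 233/21 ≈ 11.095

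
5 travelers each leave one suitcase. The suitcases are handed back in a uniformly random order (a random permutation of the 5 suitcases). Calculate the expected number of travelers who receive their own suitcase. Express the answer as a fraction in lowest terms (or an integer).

1

Let Xᵢ = 1 if person i gets their own suitcase. For each i, P(Xᵢ=1) = 1/5.
By linearity of expectation, E[X₁+…+X_5] = 5·(1/5) = 1.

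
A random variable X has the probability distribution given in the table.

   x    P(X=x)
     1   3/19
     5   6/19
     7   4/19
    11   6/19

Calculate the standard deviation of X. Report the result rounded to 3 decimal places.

3.450

E[X] = 127/19, E[X²] = 1075/19
Var(X) = E[X²] − (E[X])² = 1075/19 − 16129/361 = 4296/361
SD(X) = √(4296/361) ≈ 3.450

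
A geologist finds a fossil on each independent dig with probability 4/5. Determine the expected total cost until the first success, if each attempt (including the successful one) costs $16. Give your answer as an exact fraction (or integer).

$20

E[#attempts] = 1/p = 5/4; E[cost] = 16·5/4 = 20.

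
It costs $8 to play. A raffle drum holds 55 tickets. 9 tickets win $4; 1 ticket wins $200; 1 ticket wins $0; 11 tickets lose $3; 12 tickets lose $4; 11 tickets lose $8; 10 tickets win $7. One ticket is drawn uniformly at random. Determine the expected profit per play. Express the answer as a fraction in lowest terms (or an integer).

-303/55 dollars

E[payout] = (9/55)·4 + (1/55)·200 + (1/55)·0 + (11/55)·(-3) + (12/55)·(-4) + (11/55)·(-8) + (10/55)·7 = 137/55
Expected profit = 137/55 − 8 = -303/55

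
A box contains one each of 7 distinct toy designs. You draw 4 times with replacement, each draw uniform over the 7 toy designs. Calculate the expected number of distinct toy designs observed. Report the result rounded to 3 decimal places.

3.222

Let Xⱼ=1 if type j appears at least once. P(Xⱼ=1) = 1 − ((7−1)/7)^4 = 1105/2401.
E[#distinct] = 7·1105/2401 = 1105/343.
≈ 3.222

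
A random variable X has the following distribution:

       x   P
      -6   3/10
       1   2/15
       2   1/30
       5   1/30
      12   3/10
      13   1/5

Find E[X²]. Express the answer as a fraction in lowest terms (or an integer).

E[X²] = (3/10)·36 + (2/15)·1 + (1/30)·4 + (1/30)·25 + (3/10)·144 + (1/5)·169
     = 889/10

889/10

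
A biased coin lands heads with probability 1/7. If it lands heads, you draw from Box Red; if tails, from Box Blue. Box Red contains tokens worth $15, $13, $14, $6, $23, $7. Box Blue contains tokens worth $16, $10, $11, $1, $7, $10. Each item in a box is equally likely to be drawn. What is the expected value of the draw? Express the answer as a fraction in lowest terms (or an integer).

E[X | Box Red] = (15 + 13 + 14 + 6 + 23 + 7)/6 = 13
E[X | Box Blue] = (16 + 10 + 11 + 1 + 7 + 10)/6 = 55/6
E[X] = (1/7)·13 + (6/7)·55/6 = 68/7

68/7 dollars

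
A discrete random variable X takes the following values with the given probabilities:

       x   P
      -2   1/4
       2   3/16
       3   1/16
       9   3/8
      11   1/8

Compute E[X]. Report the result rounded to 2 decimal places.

E[X] = (1/4)·(-2) + (3/16)·2 + (1/16)·3 + (3/8)·9 + (1/8)·11
     = 77/16 ≈ 4.81

4.81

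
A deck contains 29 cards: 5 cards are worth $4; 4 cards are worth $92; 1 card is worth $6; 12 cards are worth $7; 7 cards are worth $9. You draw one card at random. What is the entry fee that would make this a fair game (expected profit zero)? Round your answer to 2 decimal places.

E[payout] = (5/29)·4 + (4/29)·92 + (1/29)·6 + (12/29)·7 + (7/29)·9 = 541/29
Fair fee = E[payout] = 541/29 ≈ $18.66

$18.66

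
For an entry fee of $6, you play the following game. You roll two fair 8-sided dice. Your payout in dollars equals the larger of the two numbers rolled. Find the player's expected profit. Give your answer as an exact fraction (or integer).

Distribution of the larger of the two numbers rolled: 1 w.p. 1/64, 2 w.p. 3/64, 3 w.p. 5/64, 4 w.p. 7/64, 5 w.p. 9/64, 6 w.p. 11/64, …
E[payout] = (1/64)·1 + (3/64)·2 + (5/64)·3 + (7/64)·4 + (9/64)·5 + (11/64)·6 + (13/64)·7 + (15/64)·8 = 93/16
Expected profit = 93/16 − 6 = -3/16

-3/16 dollars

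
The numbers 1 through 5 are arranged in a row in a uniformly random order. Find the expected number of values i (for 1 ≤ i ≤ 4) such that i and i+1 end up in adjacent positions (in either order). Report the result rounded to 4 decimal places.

1.6000

For each i ∈ {1,…,4}, let Xᵢ = 1 if i and i+1 are adjacent. P(Xᵢ=1) = 2·(5−1)!/5! = 2/5.
By linearity, E[ΣXᵢ] = (4)·(2/5) = 8/5.
≈ 1.6000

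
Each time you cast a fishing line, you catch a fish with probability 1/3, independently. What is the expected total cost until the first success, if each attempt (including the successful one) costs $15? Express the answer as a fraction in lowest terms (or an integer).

E[#attempts] = 1/p = 3; E[cost] = 15·3 = 45.

$45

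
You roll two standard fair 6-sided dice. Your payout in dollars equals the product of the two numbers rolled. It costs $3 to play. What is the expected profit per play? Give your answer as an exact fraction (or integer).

37/4 dollars

Distribution of the product of the two numbers rolled: 1 w.p. 1/36, 2 w.p. 1/18, 3 w.p. 1/18, 4 w.p. 1/12, 5 w.p. 1/18, 6 w.p. 1/9, …
E[payout] = (1/36)·1 + (1/18)·2 + (1/18)·3 + (1/12)·4 + (1/18)·5 + (1/9)·6 + (1/18)·8 + (1/36)·9 + (1/18)·10 + (1/9)·12 + (1/18)·15 + (1/36)·16 + (1/18)·18 + (1/18)·20 + (1/18)·24 + (1/36)·25 + (1/18)·30 + (1/36)·36 = 49/4
Expected profit = 49/4 − 3 = 37/4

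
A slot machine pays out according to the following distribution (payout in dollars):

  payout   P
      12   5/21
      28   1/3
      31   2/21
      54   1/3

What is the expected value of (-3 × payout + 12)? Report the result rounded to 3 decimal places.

E[-3x+12] = (5/21)·(-24) + (1/3)·(-72) + (2/21)·(-81) + (1/3)·(-150)
     = -612/7 ≈ -87.429

-87.429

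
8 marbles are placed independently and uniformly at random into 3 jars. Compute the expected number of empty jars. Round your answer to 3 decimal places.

Let Xⱼ=1 if jar j is empty. P(Xⱼ=1) = ((3-1)/3)^8 = 256/6561.
By linearity, E[#empty] = 3·256/6561 = 256/2187.
≈ 0.117

0.117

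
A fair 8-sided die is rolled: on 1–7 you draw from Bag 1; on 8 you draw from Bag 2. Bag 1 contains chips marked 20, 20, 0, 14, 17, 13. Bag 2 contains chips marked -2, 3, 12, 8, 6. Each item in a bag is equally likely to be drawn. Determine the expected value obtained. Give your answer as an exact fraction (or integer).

E[X | Bag 1] = (20 + 20 + 0 + 14 + 17 + 13)/6 = 14
E[X | Bag 2] = (-2 + 3 + 12 + 8 + 6)/5 = 27/5
E[X] = (7/8)·14 + (1/8)·27/5 = 517/40

517/40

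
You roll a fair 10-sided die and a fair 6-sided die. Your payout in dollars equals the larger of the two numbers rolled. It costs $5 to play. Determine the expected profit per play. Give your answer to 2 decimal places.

Distribution of the larger of the two numbers rolled: 1 w.p. 1/60, 2 w.p. 1/20, 3 w.p. 1/12, 4 w.p. 7/60, 5 w.p. 3/20, 6 w.p. 11/60, …
E[payout] = (1/60)·1 + (1/20)·2 + (1/12)·3 + (7/60)·4 + (3/20)·5 + (11/60)·6 + (1/10)·7 + (1/10)·8 + (1/10)·9 + (1/10)·10 = 73/12
Expected profit = 73/12 − 5 = 13/12 ≈ $1.08

$1.08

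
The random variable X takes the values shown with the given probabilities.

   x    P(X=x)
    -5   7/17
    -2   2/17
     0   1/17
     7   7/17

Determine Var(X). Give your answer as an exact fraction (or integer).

8842/289

E[X] = (7/17)·(-5) + (2/17)·(-2) + (1/17)·0 + (7/17)·7 = 10/17
E[X²] = (7/17)·25 + (2/17)·4 + (1/17)·0 + (7/17)·49 = 526/17
Var(X) = 526/17 − (10/17)² = 8842/289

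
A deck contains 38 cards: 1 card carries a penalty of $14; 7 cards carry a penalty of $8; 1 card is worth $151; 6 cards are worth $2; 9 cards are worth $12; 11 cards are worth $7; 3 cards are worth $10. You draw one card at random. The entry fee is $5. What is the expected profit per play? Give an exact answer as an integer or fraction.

59/19 dollars

E[payout] = (1/38)·(-14) + (7/38)·(-8) + (1/38)·151 + (6/38)·2 + (9/38)·12 + (11/38)·7 + (3/38)·10 = 154/19
Expected profit = 154/19 − 5 = 59/19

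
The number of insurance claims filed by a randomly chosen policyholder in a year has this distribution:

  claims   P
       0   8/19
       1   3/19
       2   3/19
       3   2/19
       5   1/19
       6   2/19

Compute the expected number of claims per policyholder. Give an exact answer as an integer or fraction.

32/19

E[X] = (8/19)·0 + (3/19)·1 + (3/19)·2 + (2/19)·3 + (1/19)·5 + (2/19)·6
     = 32/19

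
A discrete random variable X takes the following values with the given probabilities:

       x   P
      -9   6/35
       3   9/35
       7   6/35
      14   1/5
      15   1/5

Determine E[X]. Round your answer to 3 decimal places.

6.229

E[X] = (6/35)·(-9) + (9/35)·3 + (6/35)·7 + (1/5)·14 + (1/5)·15
     = 218/35 ≈ 6.229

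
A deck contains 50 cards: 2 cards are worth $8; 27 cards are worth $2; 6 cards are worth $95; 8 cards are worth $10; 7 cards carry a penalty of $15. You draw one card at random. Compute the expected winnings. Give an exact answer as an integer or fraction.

123/10 dollars

E[payout] = (2/50)·8 + (27/50)·2 + (6/50)·95 + (8/50)·10 + (7/50)·(-15) = 123/10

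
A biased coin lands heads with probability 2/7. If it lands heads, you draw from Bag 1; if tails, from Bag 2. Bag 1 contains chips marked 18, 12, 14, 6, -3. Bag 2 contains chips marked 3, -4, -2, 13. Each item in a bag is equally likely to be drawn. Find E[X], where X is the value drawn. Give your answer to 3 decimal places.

4.471

E[X | Bag 1] = (18 + 12 + 14 + 6 − 3)/5 = 47/5
E[X | Bag 2] = (3 − 4 − 2 + 13)/4 = 5/2
E[X] = (2/7)·47/5 + (5/7)·5/2 = 313/70 ≈ 4.471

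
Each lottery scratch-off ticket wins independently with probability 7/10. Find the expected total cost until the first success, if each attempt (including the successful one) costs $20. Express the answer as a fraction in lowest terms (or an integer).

200/7 dollars

E[#attempts] = 1/p = 10/7; E[cost] = 20·10/7 = 200/7.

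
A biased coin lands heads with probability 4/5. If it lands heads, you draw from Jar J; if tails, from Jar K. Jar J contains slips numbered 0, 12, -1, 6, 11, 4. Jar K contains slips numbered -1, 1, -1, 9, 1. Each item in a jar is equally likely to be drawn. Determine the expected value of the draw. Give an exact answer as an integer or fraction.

347/75

E[X | Jar J] = (0 + 12 − 1 + 6 + 11 + 4)/6 = 16/3
E[X | Jar K] = (-1 + 1 − 1 + 9 + 1)/5 = 9/5
E[X] = (4/5)·16/3 + (1/5)·9/5 = 347/75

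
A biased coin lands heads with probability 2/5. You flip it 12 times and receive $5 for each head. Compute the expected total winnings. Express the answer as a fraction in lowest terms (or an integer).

$24

E[#heads] = 12·2/5 = 24/5 (linearity over flips).
E[winnings] = 5·24/5 = 24.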